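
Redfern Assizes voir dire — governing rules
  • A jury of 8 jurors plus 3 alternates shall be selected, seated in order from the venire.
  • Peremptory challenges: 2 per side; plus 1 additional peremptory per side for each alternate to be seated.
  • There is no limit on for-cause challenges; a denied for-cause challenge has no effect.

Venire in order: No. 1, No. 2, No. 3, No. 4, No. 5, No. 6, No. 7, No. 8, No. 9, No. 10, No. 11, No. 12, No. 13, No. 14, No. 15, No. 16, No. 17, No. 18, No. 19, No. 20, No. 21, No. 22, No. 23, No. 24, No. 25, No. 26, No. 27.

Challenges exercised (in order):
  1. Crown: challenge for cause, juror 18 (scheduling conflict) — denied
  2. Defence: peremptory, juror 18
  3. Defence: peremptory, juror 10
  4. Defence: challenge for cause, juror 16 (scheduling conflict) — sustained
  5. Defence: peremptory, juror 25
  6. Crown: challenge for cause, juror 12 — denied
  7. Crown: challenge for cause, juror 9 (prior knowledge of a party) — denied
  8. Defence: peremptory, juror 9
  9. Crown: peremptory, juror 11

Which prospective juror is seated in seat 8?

8

Removed: #9, #10, #11, #16, #18, #25. (#12 stays — for-cause denied.)
Seating in order: seats 1–8 → #1, #2, #3, #4, #5, #6, #7, #8; alternates → #12, #13, #14.
So seat 8 is #8.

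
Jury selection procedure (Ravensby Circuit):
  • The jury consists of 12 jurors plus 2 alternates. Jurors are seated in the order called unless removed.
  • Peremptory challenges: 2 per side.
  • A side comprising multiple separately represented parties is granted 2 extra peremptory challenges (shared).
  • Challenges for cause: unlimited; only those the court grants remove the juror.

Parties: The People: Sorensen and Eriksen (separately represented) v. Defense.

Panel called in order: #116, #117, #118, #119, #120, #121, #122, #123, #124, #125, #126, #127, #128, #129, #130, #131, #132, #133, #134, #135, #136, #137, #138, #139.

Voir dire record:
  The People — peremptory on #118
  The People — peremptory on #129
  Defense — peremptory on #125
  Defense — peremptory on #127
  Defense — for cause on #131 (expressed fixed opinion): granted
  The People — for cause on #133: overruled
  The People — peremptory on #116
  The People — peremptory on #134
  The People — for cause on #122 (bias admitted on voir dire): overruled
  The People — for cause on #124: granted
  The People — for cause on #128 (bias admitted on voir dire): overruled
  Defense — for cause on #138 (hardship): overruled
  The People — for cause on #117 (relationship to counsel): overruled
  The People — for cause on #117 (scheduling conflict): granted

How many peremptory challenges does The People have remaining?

The People allotment: 2 base + 2 multi-party = 4.
The People peremptories used: #118, #129, #116, #134 — 4 (for-cause on #133, #122, #124, #128, #117, #117 don't count).
Remaining: 4 − 4 = 0.

0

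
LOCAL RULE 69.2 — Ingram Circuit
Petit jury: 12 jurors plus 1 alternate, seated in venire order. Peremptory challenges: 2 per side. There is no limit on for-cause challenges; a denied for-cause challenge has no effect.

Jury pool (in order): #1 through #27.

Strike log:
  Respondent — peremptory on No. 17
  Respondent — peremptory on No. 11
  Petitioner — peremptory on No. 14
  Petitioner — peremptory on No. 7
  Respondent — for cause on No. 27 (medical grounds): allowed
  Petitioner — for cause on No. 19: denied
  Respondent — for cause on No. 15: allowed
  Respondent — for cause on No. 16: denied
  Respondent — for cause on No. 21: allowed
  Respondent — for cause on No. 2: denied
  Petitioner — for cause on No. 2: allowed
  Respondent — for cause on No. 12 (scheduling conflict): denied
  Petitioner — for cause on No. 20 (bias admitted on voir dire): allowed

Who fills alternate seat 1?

Removed: #2, #7, #11, #14, #15, #17, #20, #21, #27. (#12, #16, #19 stay — for-cause denied.)
Seating in order: seats 1–12 → #1, #3, #4, #5, #6, #8, #9, #10, #12, #13, #16, #18; alternates → #19.
So alternate 1 is #19.

19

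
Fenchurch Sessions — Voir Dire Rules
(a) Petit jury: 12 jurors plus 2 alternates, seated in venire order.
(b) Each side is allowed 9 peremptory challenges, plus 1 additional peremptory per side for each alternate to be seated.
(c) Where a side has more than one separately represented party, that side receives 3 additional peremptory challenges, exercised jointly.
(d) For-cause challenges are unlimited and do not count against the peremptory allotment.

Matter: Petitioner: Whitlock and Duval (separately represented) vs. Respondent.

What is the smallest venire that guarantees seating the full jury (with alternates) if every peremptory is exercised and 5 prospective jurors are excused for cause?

44

Seats to fill: 12 + 2 alternates = 14.
Peremptories — Petitioner: 9 + 1×2 + 3 = 14; Respondent: 9 + 1×2 = 11; total 25.
For-cause removals: 5.
Minimum venire: 14 + 25 + 5 = 44.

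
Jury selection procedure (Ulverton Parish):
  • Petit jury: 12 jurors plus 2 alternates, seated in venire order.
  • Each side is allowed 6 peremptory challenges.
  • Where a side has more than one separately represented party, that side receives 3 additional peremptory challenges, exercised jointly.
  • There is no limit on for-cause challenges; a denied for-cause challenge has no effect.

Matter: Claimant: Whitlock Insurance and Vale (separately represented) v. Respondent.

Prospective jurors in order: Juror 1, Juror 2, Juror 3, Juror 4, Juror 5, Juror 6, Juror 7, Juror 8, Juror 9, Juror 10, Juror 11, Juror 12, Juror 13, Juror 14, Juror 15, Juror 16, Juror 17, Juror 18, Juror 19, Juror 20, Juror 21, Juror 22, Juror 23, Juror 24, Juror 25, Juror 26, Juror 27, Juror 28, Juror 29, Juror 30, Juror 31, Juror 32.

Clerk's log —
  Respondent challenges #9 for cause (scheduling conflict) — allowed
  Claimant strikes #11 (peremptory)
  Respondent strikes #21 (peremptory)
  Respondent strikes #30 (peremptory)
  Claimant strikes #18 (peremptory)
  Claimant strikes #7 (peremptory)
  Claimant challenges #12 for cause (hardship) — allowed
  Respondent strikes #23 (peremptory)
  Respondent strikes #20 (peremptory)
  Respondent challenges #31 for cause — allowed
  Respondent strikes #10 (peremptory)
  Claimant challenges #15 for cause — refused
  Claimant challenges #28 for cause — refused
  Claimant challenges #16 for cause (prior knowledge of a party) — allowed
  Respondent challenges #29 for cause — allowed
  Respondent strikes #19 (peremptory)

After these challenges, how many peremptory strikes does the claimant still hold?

6

Claimant allotment: 6 base + 3 multi-party = 9.
Claimant peremptories used: #11, #18, #7 — 3 (for-cause on #12, #15, #28, #16 don't count).
Remaining: 9 − 3 = 6.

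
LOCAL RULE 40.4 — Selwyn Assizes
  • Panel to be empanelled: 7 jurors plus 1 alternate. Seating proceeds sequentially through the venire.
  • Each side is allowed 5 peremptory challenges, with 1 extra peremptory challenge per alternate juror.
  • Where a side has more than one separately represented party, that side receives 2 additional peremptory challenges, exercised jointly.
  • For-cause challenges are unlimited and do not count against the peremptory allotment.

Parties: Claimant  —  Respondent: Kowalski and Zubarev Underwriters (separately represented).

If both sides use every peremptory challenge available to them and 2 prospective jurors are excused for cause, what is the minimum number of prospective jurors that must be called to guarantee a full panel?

24

Seats to fill: 7 + 1 alternates = 8.
Peremptories — Claimant: 5 + 1×1 = 6; Respondent: 5 + 1×1 + 2 = 8; total 14.
For-cause removals: 2.
Minimum venire: 8 + 14 + 2 = 24.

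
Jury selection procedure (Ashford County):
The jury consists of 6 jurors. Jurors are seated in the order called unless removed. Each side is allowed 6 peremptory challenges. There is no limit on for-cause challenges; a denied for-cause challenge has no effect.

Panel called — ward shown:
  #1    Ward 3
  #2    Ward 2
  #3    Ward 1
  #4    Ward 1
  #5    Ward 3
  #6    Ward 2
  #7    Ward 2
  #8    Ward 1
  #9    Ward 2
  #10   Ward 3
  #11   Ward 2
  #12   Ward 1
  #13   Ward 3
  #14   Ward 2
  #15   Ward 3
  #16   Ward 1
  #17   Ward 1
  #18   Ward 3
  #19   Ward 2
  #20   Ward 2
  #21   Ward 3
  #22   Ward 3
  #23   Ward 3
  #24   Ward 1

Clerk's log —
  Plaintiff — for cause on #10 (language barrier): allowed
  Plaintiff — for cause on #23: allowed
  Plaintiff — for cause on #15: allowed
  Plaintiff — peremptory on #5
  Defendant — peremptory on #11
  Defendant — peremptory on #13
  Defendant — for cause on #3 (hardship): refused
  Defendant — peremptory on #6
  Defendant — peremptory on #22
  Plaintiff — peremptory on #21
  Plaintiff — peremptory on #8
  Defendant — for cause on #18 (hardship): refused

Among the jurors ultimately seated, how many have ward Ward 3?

Removed: #5, #6, #8, #10, #11, #13, #15, #21, #22, #23.
Seated jurors 1–6: #1, #2, #3, #4, #7, #9.
Of those, in Ward 3: #1 → 1.

1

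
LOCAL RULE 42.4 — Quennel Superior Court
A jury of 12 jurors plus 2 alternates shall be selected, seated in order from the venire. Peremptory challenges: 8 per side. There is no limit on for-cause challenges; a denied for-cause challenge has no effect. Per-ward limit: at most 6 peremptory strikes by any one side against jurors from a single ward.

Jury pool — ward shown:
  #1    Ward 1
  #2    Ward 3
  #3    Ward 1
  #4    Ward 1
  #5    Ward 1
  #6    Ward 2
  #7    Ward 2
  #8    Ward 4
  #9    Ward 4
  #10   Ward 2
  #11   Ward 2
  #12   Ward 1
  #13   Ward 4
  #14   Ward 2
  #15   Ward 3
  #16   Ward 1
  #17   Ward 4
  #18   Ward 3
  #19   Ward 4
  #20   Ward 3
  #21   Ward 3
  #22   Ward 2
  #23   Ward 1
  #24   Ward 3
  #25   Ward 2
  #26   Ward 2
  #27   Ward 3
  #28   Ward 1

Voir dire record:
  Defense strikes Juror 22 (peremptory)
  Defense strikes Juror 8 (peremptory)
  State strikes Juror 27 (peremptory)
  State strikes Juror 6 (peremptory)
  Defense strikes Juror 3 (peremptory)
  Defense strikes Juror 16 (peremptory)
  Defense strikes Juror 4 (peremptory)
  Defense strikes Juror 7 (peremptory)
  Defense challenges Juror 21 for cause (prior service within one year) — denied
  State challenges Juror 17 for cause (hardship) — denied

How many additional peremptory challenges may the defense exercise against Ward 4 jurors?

Defense peremptories so far: #22, #8, #3, #16, #4, #7 — 6 of 8 used, 2 left overall.
Against Ward 4: #8 — 1 used; per-ward cap 6 leaves 5.
Binding limit: min(2, 5) = 2.

2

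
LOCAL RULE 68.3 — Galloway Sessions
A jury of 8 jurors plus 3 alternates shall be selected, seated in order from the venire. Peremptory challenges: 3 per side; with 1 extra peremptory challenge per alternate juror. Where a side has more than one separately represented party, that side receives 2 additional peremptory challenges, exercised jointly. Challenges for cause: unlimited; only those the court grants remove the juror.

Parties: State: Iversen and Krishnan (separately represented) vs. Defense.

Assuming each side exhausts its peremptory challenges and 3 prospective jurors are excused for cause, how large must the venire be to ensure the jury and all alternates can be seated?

Seats to fill: 8 + 3 alternates = 11.
Peremptories — State: 3 + 1×3 + 2 = 8; Defense: 3 + 1×3 = 6; total 14.
For-cause removals: 3.
Minimum venire: 11 + 14 + 3 = 28.

28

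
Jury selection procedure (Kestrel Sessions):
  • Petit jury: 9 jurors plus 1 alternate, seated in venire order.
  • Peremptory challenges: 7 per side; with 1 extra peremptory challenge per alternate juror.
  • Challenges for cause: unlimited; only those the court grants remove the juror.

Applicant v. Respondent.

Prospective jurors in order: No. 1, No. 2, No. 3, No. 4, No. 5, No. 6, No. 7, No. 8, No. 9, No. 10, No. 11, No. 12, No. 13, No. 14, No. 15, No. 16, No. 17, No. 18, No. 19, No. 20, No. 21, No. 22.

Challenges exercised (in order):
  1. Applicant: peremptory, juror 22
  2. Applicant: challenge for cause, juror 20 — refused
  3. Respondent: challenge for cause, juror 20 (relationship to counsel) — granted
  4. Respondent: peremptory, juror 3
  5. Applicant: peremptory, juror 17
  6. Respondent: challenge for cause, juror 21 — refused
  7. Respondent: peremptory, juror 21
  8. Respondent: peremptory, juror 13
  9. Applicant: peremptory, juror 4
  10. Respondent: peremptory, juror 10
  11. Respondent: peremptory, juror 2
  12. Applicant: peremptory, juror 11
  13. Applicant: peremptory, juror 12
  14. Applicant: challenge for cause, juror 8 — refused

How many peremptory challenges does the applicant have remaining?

3

Applicant allotment: 7 base + 1 × 1 alternate = 8.
Applicant peremptories used: #22, #17, #4, #11, #12 — 5 (for-cause on #20, #8 don't count).
Remaining: 8 − 5 = 3.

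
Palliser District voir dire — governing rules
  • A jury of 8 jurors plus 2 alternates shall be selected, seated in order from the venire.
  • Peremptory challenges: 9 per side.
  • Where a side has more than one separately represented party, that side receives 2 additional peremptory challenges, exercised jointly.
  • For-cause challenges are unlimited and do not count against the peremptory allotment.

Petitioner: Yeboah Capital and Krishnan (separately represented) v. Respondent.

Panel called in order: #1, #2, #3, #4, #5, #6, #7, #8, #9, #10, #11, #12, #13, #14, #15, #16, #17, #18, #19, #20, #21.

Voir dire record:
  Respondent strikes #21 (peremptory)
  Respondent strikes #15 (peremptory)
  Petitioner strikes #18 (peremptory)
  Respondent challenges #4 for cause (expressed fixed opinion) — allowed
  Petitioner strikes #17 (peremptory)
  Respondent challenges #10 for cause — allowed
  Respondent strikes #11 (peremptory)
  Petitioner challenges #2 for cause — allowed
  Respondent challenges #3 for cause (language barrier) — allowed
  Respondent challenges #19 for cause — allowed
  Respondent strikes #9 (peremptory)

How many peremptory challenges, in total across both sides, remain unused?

Petitioner allotment: 9 base + 2 multi-party = 11. Respondent allotment: 9.
Petitioner peremptories used: #18, #17 — 2 (the for-cause on #2 doesn't count).
Respondent peremptories used: #21, #15, #11, #9 — 4 (for-cause on #4, #10, #3, #19 don't count).
Remaining: (11 − 2) + (9 − 4) = 14.

14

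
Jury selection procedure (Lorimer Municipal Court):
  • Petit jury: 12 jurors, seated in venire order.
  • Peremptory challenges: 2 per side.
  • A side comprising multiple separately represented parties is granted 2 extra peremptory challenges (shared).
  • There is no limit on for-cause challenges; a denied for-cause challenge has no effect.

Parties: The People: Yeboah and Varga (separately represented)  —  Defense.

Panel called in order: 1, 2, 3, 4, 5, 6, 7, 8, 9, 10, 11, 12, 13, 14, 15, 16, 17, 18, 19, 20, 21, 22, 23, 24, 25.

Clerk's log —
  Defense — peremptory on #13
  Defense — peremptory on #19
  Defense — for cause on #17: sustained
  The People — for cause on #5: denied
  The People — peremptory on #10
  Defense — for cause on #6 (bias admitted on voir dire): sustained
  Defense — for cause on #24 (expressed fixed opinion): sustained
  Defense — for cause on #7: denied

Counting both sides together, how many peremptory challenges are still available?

3

The People allotment: 2 base + 2 multi-party = 4. Defense allotment: 2.
The People peremptories used: #10 — 1 (the for-cause on #5 doesn't count).
Defense peremptories used: #13, #19 — 2 (for-cause on #17, #6, #24, #7 don't count).
Remaining: (4 − 1) + (2 − 2) = 3.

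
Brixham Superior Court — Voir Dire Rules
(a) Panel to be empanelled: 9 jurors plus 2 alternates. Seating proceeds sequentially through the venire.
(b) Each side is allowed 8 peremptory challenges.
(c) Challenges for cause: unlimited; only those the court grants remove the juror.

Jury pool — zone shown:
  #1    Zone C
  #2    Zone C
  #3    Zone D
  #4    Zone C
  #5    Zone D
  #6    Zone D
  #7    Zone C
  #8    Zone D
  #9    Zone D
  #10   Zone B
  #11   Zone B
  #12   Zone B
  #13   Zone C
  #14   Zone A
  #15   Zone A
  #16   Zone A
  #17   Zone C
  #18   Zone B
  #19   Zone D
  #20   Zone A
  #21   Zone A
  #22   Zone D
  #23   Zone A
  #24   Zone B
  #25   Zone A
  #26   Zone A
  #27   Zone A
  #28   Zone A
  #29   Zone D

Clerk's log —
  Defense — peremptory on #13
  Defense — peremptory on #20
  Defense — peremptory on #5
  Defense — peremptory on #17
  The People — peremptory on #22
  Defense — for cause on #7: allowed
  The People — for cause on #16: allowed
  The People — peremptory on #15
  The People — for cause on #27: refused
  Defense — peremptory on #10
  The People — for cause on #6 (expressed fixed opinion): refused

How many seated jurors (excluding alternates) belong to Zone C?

Removed: #5, #7, #10, #13, #15, #16, #17, #20, #22.
Seated jurors 1–9: #1, #2, #3, #4, #6, #8, #9, #11, #12 (alternates #14, #18 not counted).
Of those, in Zone C: #1, #2, #4 → 3.

3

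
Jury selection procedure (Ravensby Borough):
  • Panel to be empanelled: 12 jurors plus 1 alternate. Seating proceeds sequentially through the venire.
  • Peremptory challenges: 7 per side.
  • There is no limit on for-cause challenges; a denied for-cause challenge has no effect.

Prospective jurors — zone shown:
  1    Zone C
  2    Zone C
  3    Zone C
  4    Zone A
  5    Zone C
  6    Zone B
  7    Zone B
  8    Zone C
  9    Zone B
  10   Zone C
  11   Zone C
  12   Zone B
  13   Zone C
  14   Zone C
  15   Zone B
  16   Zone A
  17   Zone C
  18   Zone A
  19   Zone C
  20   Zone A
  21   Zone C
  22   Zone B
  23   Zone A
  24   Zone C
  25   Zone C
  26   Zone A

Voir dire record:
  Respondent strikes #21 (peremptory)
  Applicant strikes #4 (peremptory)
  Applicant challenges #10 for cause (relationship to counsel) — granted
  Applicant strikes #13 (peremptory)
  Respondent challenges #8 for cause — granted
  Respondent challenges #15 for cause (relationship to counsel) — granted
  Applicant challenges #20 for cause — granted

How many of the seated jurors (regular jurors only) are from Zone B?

Removed: #4, #8, #10, #13, #15, #20, #21.
Seated jurors 1–12: #1, #2, #3, #5, #6, #7, #9, #11, #12, #14, #16, #17 (alternates #18 not counted).
Of those, in Zone B: #6, #7, #9, #12 → 4.

4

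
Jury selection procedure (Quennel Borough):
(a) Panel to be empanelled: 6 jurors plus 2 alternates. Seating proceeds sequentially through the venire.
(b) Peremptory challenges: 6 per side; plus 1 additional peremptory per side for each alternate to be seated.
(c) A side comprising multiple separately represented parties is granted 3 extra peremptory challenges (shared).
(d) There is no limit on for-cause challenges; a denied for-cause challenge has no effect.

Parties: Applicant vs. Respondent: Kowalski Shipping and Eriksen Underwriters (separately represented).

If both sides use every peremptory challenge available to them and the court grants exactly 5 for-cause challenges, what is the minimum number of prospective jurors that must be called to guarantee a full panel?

32

Seats to fill: 6 + 2 alternates = 8.
Peremptories — Applicant: 6 + 1×2 = 8; Respondent: 6 + 1×2 + 3 = 11; total 19.
For-cause removals: 5.
Minimum venire: 8 + 19 + 5 = 32.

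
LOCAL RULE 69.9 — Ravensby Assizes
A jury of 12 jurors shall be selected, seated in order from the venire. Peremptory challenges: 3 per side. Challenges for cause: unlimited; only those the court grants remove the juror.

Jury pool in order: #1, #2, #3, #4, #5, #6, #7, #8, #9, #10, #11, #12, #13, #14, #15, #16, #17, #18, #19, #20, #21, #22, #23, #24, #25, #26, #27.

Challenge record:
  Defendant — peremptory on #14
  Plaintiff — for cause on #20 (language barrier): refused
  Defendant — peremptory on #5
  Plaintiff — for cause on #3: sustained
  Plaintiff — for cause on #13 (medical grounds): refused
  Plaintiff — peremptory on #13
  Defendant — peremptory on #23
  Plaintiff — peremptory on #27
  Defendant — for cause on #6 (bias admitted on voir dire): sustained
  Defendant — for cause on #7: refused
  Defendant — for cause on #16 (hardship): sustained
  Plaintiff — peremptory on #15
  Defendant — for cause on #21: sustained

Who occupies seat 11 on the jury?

18

Removed: #3, #5, #6, #13, #14, #15, #16, #21, #23, #27. (#7, #20 stay — for-cause denied.)
Seating in order: seats 1–12 → #1, #2, #4, #7, #8, #9, #10, #11, #12, #17, #18, #19.
So seat 11 is #18.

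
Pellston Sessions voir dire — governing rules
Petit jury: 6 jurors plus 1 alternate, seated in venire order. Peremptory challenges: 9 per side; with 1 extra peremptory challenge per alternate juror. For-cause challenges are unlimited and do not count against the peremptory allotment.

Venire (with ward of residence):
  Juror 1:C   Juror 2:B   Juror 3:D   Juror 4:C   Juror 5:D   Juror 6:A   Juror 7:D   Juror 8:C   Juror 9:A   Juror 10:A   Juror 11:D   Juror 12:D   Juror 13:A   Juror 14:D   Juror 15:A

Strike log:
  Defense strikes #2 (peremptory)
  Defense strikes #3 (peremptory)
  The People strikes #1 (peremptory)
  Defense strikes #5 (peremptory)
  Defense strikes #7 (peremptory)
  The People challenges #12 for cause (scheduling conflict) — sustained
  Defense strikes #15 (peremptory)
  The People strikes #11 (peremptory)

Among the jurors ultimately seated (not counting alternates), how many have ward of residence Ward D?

Removed: #1, #2, #3, #5, #7, #11, #12, #15.
Seated jurors 1–6: #4, #6, #8, #9, #10, #13 (alternates #14 not counted).
None of those are in Ward D → 0.

0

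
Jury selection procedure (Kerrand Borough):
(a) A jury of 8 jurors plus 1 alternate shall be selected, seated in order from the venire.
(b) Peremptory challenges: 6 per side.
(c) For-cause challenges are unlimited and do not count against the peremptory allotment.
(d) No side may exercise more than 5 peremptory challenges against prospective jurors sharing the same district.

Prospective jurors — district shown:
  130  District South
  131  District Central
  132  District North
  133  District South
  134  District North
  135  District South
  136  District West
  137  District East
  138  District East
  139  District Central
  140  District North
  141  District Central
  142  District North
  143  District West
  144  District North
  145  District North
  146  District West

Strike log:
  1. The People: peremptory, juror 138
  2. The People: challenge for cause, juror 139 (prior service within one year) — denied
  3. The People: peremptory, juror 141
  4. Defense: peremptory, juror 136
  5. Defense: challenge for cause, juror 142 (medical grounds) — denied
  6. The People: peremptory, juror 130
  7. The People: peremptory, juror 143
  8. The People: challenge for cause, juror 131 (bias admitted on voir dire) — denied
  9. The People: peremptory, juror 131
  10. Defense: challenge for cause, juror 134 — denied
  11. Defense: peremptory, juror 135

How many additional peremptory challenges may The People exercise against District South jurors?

1

The People peremptories so far: #138, #141, #130, #143, #131 — 5 of 6 used, 1 left overall.
Against District South: #130 — 1 used; per-district cap 5 leaves 4.
Binding limit: min(1, 4) = 1.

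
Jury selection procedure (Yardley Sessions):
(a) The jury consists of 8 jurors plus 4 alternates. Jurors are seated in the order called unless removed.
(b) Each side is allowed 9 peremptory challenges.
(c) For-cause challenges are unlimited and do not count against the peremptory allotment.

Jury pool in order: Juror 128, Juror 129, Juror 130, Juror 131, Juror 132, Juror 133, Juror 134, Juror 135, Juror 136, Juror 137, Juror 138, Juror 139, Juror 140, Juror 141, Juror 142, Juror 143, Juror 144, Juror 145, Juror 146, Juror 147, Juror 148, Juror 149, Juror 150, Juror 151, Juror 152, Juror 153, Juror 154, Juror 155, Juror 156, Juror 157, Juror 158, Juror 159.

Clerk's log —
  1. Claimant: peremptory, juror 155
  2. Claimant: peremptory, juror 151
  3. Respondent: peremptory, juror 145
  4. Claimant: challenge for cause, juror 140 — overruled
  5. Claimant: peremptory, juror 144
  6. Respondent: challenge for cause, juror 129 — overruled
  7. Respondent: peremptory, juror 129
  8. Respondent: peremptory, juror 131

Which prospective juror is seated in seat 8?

Removed: #129, #131, #144, #145, #151, #155. (#140 stays — for-cause denied.)
Seating in order: seats 1–8 → #128, #130, #132, #133, #134, #135, #136, #137; alternates → #138, #139, #140, #141.
So seat 8 is #137.

137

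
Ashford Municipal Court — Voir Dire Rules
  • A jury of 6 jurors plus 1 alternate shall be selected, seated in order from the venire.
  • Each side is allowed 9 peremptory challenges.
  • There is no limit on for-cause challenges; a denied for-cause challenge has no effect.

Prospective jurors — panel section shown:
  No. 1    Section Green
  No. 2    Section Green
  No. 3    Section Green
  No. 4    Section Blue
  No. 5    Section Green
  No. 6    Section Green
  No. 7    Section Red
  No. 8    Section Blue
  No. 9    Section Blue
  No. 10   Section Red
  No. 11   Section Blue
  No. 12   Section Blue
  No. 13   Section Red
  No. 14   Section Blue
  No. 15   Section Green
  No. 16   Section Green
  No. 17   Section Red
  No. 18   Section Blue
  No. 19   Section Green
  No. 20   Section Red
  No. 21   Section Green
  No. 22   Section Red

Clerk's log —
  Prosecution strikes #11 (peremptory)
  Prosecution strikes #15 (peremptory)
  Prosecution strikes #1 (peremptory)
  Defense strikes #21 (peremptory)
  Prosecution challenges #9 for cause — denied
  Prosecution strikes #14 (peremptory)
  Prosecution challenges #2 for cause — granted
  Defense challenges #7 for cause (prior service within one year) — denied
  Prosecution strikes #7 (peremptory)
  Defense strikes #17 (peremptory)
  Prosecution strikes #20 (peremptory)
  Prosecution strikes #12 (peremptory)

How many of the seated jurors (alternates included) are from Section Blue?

3

Removed: #1, #2, #7, #11, #12, #14, #15, #17, #20, #21.
Seated (7 incl. alternates): #3, #4, #5, #6, #8, #9, #10.
Of those, in Section Blue: #4, #8, #9 → 3.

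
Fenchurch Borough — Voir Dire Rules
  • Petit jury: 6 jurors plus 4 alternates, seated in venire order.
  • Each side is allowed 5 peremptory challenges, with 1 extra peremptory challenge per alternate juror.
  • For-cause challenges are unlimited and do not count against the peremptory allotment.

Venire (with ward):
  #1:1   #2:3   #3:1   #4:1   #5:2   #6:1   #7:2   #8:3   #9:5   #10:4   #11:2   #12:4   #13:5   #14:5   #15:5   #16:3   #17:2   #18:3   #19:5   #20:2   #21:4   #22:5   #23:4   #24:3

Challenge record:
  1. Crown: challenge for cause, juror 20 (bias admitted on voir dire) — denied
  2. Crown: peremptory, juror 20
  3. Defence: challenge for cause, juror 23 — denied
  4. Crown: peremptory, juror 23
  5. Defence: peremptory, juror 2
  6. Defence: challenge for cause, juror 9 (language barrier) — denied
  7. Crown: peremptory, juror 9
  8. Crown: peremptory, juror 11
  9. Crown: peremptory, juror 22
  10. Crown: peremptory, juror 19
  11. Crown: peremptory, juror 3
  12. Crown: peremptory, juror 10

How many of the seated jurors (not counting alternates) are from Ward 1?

Removed: #2, #3, #9, #10, #11, #19, #20, #22, #23.
Seated jurors 1–6: #1, #4, #5, #6, #7, #8 (alternates #12, #13, #14, #15 not counted).
Of those, in Ward 1: #1, #4, #6 → 3.

3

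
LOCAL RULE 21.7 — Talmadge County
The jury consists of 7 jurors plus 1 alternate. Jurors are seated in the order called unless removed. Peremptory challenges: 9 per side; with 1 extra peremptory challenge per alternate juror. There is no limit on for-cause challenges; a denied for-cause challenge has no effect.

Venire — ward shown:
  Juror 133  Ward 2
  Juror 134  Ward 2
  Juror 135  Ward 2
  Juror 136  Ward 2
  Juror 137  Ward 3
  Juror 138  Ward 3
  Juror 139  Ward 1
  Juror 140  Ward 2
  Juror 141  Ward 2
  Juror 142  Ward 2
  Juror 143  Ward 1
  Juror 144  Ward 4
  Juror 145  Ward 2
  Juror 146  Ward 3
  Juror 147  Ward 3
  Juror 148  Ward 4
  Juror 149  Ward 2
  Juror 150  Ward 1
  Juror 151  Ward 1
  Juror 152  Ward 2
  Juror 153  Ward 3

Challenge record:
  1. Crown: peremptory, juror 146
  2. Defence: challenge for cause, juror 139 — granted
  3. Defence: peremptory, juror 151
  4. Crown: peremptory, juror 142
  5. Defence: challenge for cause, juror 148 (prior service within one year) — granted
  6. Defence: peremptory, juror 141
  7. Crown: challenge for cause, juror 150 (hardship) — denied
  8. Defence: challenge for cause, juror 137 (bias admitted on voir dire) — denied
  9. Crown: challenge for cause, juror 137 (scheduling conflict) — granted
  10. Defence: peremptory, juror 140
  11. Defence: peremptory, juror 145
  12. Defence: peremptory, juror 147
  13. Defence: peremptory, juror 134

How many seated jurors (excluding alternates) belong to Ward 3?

Removed: #134, #137, #139, #140, #141, #142, #145, #146, #147, #148, #151.
Seated jurors 1–7: #133, #135, #136, #138, #143, #144, #149 (alternates #150 not counted).
Of those, in Ward 3: #138 → 1.

1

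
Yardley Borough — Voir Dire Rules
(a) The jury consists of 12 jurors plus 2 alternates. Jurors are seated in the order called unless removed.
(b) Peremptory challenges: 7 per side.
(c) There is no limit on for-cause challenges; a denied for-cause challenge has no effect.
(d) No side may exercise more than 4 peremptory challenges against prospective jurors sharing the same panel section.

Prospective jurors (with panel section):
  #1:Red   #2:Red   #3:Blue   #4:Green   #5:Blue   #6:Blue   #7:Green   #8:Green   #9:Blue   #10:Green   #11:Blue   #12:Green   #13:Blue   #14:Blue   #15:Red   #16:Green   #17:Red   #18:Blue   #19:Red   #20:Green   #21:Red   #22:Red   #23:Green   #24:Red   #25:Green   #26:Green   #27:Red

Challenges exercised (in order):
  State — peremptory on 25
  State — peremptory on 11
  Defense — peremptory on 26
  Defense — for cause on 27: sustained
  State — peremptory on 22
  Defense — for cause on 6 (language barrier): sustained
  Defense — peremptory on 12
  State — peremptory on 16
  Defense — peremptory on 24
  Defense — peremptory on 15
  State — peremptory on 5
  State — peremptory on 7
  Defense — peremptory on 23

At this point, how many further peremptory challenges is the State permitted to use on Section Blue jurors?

1

State peremptories so far: #25, #11, #22, #16, #5, #7 — 6 of 7 used, 1 left overall.
Against Section Blue: #11, #5 — 2 used; per-section cap 4 leaves 2.
Binding limit: min(1, 2) = 1.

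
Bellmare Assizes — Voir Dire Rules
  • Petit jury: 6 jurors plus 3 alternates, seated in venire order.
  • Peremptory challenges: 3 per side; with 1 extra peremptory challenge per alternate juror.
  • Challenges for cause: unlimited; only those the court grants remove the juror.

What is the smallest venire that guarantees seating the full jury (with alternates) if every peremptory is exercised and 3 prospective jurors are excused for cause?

Seats to fill: 6 + 3 alternates = 9.
Peremptories: 3 + 1×3 = 6 per side × 2 sides = 12.
For-cause removals: 3.
Minimum venire: 9 + 12 + 3 = 24.

24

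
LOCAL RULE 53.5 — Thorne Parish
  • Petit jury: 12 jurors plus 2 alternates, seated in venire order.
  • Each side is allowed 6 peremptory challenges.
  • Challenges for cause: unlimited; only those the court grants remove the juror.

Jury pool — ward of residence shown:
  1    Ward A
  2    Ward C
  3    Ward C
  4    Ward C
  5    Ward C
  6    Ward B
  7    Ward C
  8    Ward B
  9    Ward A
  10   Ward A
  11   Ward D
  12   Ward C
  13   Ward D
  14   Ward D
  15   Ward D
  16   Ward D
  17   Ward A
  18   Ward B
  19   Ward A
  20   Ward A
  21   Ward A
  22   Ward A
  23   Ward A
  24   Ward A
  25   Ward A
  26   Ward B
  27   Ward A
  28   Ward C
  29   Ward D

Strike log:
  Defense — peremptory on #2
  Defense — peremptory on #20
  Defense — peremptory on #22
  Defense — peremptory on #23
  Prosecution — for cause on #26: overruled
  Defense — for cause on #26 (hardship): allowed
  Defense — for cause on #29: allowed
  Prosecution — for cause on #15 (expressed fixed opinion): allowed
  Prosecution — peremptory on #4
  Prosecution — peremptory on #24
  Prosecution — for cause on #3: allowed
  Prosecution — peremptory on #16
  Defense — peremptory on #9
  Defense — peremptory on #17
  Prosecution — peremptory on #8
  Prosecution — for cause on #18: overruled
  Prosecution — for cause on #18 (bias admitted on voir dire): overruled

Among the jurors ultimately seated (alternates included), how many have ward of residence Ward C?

Removed: #2, #3, #4, #8, #9, #15, #16, #17, #20, #22, #23, #24, #26, #29.
Seated (14 incl. alternates): #1, #5, #6, #7, #10, #11, #12, #13, #14, #18, #19, #21, #25, #27.
Of those, in Ward C: #5, #7, #12 → 3.

3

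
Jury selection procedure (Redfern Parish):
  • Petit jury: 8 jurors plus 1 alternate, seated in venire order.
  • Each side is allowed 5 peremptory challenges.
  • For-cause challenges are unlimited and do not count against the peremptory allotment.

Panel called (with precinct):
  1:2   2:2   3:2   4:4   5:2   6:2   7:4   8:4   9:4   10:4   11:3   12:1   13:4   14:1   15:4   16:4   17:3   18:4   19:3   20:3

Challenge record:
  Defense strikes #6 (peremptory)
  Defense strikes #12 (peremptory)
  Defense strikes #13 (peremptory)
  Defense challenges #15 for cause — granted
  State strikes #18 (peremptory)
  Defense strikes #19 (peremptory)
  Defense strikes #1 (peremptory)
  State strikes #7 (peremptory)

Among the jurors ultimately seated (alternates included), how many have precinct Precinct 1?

Removed: #1, #6, #7, #12, #13, #15, #18, #19.
Seated (9 incl. alternates): #2, #3, #4, #5, #8, #9, #10, #11, #14.
Of those, in Precinct 1: #14 → 1.

1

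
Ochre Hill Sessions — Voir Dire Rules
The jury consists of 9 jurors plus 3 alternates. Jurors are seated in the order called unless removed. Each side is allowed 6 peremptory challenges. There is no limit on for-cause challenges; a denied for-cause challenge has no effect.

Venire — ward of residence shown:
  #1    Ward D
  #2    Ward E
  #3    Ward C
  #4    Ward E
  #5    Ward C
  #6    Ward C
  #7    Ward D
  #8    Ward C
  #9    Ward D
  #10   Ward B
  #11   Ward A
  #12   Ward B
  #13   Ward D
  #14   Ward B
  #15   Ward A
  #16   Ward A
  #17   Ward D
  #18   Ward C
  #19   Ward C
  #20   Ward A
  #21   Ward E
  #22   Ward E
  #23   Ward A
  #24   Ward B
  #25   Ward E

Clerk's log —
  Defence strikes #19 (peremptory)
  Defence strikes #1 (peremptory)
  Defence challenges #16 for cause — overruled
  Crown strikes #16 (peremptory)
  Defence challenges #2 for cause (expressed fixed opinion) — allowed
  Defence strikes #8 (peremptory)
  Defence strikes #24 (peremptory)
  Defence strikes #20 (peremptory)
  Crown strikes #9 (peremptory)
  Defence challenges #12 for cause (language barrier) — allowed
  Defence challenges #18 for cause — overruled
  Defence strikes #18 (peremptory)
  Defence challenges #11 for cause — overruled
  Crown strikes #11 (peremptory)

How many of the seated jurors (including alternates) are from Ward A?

1

Removed: #1, #2, #8, #9, #11, #12, #16, #18, #19, #20, #24.
Seated (12 incl. alternates): #3, #4, #5, #6, #7, #10, #13, #14, #15, #17, #21, #22.
Of those, in Ward A: #15 → 1.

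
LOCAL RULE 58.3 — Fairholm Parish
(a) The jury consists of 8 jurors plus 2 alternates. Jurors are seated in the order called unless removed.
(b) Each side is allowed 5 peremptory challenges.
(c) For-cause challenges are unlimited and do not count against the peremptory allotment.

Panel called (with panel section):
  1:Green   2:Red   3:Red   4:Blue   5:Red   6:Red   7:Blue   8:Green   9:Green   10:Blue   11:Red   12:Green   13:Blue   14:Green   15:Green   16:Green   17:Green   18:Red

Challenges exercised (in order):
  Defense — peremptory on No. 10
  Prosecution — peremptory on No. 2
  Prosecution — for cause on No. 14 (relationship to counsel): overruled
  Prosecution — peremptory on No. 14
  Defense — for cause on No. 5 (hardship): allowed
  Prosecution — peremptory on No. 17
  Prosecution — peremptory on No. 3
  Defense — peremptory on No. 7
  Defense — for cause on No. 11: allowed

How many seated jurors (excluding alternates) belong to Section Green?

Removed: #2, #3, #5, #7, #10, #11, #14, #17.
Seated jurors 1–8: #1, #4, #6, #8, #9, #12, #13, #15 (alternates #16, #18 not counted).
Of those, in Section Green: #1, #8, #9, #12, #15 → 5.

5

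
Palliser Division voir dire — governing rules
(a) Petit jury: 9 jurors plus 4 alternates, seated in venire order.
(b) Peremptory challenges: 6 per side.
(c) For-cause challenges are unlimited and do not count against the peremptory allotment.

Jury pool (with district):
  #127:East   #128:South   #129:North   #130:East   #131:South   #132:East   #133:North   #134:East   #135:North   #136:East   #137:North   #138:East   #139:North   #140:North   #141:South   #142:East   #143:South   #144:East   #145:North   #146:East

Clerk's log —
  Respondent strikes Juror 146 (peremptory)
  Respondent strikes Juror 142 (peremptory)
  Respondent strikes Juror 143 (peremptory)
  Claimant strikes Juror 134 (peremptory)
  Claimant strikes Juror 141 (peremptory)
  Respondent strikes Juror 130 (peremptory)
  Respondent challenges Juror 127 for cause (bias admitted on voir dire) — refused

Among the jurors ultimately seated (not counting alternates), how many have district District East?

3

Removed: #130, #134, #141, #142, #143, #146.
Seated jurors 1–9: #127, #128, #129, #131, #132, #133, #135, #136, #137 (alternates #138, #139, #140, #144 not counted).
Of those, in District East: #127, #132, #136 → 3.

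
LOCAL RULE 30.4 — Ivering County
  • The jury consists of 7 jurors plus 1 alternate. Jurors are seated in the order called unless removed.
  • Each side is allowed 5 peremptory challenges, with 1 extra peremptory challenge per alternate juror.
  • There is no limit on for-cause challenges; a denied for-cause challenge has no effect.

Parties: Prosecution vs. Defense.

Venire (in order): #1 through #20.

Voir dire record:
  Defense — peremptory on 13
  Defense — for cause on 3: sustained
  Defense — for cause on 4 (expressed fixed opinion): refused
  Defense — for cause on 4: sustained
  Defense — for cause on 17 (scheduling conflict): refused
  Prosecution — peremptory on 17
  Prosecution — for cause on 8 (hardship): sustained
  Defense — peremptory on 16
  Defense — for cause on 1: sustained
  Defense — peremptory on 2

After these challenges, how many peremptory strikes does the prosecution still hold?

Prosecution allotment: 5 base + 1 × 1 alternate = 6.
Prosecution peremptories used: #17 — 1 (the for-cause on #8 doesn't count).
Remaining: 6 − 1 = 5.

5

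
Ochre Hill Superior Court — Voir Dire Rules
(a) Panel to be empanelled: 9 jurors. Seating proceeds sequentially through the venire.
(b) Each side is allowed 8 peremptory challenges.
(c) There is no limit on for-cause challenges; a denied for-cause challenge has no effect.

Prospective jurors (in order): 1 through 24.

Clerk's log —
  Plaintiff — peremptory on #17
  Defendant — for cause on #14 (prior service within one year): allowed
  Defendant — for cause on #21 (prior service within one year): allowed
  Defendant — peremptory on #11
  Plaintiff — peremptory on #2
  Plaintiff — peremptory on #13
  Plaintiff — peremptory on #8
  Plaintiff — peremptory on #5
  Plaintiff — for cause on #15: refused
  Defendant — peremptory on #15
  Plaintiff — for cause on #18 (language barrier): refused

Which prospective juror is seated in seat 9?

Removed: #2, #5, #8, #11, #13, #14, #15, #17, #21. (#18 stays — for-cause denied.)
Filling seats in venire order through position 9: #1, #3, #4, #6, #7, #9, #10, #12, #16.
So seat 9 is #16.

16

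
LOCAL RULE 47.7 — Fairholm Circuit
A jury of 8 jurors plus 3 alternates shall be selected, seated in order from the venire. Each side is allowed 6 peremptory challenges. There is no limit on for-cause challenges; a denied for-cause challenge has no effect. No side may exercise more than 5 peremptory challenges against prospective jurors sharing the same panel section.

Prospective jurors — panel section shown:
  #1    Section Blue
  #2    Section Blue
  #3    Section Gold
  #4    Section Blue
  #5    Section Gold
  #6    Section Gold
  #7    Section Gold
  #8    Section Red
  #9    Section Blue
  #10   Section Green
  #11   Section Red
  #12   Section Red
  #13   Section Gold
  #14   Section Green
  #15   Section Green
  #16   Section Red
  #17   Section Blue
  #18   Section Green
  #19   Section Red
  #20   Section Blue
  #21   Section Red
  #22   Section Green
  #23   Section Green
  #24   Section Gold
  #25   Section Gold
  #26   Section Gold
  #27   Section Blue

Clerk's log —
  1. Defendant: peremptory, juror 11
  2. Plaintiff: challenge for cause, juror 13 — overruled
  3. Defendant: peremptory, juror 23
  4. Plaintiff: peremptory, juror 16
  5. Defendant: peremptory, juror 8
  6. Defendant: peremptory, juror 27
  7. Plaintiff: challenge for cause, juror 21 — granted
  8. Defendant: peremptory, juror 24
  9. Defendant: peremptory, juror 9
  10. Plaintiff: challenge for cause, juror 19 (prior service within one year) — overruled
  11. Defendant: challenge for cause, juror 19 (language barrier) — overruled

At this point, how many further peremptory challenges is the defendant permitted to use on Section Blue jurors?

0

Defendant peremptories so far: #11, #23, #8, #27, #24, #9 — 6 of 6 used, 0 left overall.
Against Section Blue: #27, #9 — 2 used; per-section cap 5 leaves 3.
Binding limit: min(0, 3) = 0.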